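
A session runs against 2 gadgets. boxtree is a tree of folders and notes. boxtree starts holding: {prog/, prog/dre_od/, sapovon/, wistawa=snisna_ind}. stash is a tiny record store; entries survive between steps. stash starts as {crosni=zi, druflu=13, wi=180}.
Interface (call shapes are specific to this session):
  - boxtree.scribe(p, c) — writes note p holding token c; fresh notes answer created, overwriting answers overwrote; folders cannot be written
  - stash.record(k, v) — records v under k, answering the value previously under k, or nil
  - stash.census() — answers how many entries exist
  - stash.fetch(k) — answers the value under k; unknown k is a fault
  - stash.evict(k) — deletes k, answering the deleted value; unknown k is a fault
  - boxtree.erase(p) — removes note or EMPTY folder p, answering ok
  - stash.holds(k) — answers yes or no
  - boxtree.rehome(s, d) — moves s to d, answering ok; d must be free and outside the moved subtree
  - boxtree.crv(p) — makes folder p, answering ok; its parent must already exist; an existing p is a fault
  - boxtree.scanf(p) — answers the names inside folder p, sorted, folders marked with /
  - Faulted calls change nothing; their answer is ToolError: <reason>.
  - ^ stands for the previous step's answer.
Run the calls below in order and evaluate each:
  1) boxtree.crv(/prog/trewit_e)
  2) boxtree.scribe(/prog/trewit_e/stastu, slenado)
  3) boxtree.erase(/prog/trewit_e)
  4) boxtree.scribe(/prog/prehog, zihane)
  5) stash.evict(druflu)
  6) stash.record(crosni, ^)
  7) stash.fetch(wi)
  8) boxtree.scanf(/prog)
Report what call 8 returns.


Step: boxtree.crv[p→/prog/trewit_e]
Result: ok
Step: boxtree.scribe[p→/prog/trewit_e/stastu; c→slenado]
Result: created
Step: boxtree.erase[p→/prog/trewit_e]
Result: ToolError: not empty
Step: boxtree.scribe[p→/prog/prehog; c→zihane]
Result: created
Step: stash.evict[k→druflu]
Result: 13
Step: stash.record[k→crosni; v→^]
Result: zi
Step: stash.fetch[k→wi]
Result: 180
Step: boxtree.scanf[p→/prog]
Result: [dre_od/, prehog, trewit_e/]

Answer: [dre_od/, prehog, trewit_e/]


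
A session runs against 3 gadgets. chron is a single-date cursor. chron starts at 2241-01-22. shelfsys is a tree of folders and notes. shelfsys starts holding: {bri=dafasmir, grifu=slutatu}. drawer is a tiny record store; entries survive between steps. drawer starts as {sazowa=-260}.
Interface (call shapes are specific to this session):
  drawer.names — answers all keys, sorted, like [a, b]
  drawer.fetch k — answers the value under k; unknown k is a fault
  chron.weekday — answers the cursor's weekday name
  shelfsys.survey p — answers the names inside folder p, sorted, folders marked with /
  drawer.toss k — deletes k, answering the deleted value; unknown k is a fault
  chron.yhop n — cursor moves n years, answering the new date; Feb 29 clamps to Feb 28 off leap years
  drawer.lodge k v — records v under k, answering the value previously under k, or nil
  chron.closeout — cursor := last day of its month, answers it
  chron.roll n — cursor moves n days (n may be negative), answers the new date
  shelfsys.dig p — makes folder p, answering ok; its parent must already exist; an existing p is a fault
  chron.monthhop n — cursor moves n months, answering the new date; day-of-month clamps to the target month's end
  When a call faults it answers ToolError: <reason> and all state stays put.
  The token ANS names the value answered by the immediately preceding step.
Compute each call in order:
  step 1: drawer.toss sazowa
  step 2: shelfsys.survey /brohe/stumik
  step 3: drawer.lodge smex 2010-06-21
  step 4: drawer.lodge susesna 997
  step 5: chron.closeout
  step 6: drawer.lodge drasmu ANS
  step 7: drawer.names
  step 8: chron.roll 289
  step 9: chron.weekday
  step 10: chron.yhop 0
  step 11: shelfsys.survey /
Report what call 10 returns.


Calling toss on k: sazowa, and get -260.
I call survey on p: /brohe/stumik, giving ToolError: not found.
I use lodge on k: smex, v: 2010-06-21, and see nil.
Using lodge on k: susesna, v: 997, yielding nil.
I use closeout, and observe 2241-01-31.
Invoking lodge on k: drasmu, v: ANS, giving nil.
Next I call names(), giving [drasmu, smex, susesna].
Invoking roll on n: 289, — result: 2241-11-16.
Now I run weekday(), → Tuesday.
Then yhop on n: 0, which returns 2241-11-16.
Next I call survey on p: /, and observe [bri, grifu].

Answer: 2241-11-16


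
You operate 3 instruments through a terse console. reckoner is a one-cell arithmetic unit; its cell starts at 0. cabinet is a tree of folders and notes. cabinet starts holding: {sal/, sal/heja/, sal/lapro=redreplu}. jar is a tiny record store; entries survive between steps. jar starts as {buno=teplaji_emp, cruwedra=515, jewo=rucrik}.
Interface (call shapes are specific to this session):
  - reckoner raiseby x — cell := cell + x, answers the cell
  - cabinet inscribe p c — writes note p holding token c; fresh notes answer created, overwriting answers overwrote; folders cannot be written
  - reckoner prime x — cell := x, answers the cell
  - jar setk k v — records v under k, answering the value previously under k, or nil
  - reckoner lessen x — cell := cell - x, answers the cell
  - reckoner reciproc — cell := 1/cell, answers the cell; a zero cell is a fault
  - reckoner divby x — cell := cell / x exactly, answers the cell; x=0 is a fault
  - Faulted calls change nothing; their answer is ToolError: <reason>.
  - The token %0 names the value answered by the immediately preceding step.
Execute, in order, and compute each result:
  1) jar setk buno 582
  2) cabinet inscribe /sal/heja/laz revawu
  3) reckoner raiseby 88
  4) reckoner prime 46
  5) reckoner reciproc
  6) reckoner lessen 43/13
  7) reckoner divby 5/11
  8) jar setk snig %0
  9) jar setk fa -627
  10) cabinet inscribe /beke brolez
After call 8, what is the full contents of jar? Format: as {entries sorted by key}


Answer: {buno=582, cruwedra=515, jewo=rucrik, snig=-4323/598}

Derivation:
! jar setk(buno, 582) ~> teplaji_emp
! cabinet inscribe(/sal/heja/laz, revawu) ~> created
! reckoner raiseby(88) ~> 88
! reckoner prime(46) ~> 46
! reckoner reciproc() ~> 1/46
! reckoner lessen(43/13) ~> -1965/598
! reckoner divby(5/11) ~> -4323/598
! jar setk(snig, %0) ~> nil
! jar setk(fa, -627) ~> nil
! cabinet inscribe(/beke, brolez) ~> created


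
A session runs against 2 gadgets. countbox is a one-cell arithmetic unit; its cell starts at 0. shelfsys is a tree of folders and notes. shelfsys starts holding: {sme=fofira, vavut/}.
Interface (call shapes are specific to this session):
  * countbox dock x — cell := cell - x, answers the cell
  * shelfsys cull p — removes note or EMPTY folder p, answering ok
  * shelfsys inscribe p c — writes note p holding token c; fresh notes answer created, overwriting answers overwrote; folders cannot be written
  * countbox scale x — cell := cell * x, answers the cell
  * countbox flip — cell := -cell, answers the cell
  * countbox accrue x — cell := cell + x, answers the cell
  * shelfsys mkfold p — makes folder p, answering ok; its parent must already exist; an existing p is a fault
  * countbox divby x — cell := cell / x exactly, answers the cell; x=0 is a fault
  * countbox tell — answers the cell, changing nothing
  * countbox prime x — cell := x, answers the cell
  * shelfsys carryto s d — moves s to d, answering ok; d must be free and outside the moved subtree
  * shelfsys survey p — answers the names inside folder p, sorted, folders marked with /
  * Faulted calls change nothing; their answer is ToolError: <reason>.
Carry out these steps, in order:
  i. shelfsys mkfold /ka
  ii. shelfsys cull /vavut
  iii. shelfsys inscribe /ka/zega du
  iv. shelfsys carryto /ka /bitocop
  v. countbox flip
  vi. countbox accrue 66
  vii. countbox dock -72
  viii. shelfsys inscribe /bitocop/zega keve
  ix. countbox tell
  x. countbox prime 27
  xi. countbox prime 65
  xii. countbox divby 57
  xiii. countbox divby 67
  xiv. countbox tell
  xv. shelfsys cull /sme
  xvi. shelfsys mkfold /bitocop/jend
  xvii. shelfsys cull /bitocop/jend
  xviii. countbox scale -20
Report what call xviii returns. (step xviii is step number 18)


Answer: -1300/3819

Derivation:
Step: shelfsys mkfold[p: /ka]
Result: ok
Step: shelfsys cull[p: /vavut]
Result: ok
Step: shelfsys inscribe[p: /ka/zega; c: du]
Result: created
Step: shelfsys carryto[s: /ka; d: /bitocop]
Result: ok
Step: countbox flip[]
Result: 0
Step: countbox accrue[x: 66]
Result: 66
Step: countbox dock[x: -72]
Result: 138
Step: shelfsys inscribe[p: /bitocop/zega; c: keve]
Result: overwrote
Step: countbox tell[]
Result: 138
Step: countbox prime[x: 27]
Result: 27
Step: countbox prime[x: 65]
Result: 65
Step: countbox divby[x: 57]
Result: 65/57
Step: countbox divby[x: 67]
Result: 65/3819
Step: countbox tell[]
Result: 65/3819
Step: shelfsys cull[p: /sme]
Result: ok
Step: shelfsys mkfold[p: /bitocop/jend]
Result: ok
Step: shelfsys cull[p: /bitocop/jend]
Result: ok
Step: countbox scale[x: -20]
Result: -1300/3819


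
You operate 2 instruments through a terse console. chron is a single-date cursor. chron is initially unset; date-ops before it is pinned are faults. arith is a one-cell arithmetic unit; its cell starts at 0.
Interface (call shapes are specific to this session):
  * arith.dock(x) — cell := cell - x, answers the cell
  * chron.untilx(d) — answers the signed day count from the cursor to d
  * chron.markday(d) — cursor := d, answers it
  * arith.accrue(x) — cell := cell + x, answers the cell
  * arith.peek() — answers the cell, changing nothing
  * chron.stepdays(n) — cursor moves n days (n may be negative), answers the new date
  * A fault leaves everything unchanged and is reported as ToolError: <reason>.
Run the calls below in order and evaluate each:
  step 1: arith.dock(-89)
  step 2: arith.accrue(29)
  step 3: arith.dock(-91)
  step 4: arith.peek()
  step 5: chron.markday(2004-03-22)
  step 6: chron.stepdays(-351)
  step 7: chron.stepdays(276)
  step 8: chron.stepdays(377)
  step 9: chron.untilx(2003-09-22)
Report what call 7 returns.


Answer: 2004-01-07

Derivation:
Act: dock[x=-89]
Obs: 89
Act: accrue[x=29]
Obs: 118
Act: dock[x=-91]
Obs: 209
Act: peek[]
Obs: 209
Act: markday[d=2004-03-22]
Obs: 2004-03-22
Act: stepdays[n=-351]
Obs: 2003-04-06
Act: stepdays[n=276]
Obs: 2004-01-07
Act: stepdays[n=377]
Obs: 2005-01-18
Act: untilx[d=2003-09-22]
Obs: -484


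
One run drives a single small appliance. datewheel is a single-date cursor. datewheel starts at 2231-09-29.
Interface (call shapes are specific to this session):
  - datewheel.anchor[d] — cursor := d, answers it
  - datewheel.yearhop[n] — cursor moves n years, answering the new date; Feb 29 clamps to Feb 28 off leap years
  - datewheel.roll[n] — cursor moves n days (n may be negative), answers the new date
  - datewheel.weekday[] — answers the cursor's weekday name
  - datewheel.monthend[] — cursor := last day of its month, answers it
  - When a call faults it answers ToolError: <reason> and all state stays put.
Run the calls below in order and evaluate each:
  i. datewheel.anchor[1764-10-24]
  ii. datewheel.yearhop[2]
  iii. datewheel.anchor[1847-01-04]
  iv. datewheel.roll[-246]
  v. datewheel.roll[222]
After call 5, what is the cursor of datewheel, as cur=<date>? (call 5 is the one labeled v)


Answer: cur=1846-12-11

Derivation:
# 1. datewheel.anchor(d=1764-10-24) == 1764-10-24
# 2. datewheel.yearhop(n=2) == 1766-10-24
# 3. datewheel.anchor(d=1847-01-04) == 1847-01-04
# 4. datewheel.roll(n=-246) == 1846-05-03
# 5. datewheel.roll(n=222) == 1846-12-11


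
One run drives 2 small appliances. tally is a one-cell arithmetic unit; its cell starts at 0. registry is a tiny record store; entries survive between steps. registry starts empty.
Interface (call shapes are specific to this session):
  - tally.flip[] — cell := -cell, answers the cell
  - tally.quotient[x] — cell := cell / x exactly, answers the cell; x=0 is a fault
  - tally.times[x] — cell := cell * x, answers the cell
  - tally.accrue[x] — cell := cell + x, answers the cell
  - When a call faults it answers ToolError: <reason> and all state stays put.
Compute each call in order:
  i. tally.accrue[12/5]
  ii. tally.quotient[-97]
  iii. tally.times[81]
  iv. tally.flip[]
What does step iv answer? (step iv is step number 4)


Answer: 972/485

Derivation:
% 1. tally.accrue(x=12/5) ~> 12/5
% 2. tally.quotient(x=-97) ~> -12/485
% 3. tally.times(x=81) ~> -972/485
% 4. tally.flip() ~> 972/485


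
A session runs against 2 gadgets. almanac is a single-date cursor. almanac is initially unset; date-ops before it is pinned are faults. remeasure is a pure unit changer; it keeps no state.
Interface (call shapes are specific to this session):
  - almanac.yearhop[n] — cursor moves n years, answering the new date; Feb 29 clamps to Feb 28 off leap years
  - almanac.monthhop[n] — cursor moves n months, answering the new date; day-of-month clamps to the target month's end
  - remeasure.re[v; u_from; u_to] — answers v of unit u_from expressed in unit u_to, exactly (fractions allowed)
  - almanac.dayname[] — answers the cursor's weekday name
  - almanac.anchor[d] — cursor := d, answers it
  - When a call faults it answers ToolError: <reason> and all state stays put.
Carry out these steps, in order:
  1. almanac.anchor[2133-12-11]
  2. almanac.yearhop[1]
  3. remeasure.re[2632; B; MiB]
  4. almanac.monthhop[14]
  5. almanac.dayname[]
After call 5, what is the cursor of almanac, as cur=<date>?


→ anchor(d: 2133-12-11)
← 2133-12-11
→ yearhop(n: 1)
← 2134-12-11
→ re(v: 2632, u_from: B, u_to: MiB)
← 329/131072
→ monthhop(n: 14)
← 2136-02-11
→ dayname()
← Saturday

Answer: cur=2136-02-11


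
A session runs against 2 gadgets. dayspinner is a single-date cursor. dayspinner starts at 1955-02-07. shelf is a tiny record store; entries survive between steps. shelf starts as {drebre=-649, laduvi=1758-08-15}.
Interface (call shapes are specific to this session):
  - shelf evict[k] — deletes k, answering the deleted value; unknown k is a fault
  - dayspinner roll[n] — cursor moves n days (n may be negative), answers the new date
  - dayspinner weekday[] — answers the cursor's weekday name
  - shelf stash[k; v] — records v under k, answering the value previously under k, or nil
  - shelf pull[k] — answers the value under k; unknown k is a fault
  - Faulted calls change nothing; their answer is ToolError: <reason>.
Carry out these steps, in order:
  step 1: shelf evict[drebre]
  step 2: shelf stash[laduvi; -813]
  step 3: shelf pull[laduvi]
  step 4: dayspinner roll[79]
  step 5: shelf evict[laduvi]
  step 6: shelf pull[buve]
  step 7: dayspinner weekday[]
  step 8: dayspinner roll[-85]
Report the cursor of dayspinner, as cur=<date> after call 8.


==> shelf evict(drebre)
<== -649
==> shelf stash(laduvi, -813)
<== 1758-08-15
==> shelf pull(laduvi)
<== -813
==> dayspinner roll(79)
<== 1955-04-27
==> shelf evict(laduvi)
<== -813
==> shelf pull(buve)
<== ToolError: no such key buve
==> dayspinner weekday()
<== Wednesday
==> dayspinner roll(-85)
<== 1955-02-01

Answer: cur=1955-02-01


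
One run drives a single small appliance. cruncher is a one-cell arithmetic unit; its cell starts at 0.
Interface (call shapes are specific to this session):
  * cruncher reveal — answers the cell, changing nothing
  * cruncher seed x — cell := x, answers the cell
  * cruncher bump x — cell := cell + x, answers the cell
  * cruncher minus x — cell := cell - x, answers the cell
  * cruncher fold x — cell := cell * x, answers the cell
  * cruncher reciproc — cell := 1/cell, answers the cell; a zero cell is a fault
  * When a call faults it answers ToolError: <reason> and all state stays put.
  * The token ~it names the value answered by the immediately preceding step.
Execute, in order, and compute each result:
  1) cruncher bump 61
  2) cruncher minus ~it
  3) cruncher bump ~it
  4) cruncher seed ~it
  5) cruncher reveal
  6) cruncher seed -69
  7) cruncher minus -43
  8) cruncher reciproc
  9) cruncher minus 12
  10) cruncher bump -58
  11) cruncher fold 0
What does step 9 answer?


Answer: -313/26

Derivation:
# cruncher bump(61) => 61
# cruncher minus(~it) => 0
# cruncher bump(~it) => 0
# cruncher seed(~it) => 0
# cruncher reveal() => 0
# cruncher seed(-69) => -69
# cruncher minus(-43) => -26
# cruncher reciproc() => -1/26
# cruncher minus(12) => -313/26
# cruncher bump(-58) => -1821/26
# cruncher fold(0) => 0


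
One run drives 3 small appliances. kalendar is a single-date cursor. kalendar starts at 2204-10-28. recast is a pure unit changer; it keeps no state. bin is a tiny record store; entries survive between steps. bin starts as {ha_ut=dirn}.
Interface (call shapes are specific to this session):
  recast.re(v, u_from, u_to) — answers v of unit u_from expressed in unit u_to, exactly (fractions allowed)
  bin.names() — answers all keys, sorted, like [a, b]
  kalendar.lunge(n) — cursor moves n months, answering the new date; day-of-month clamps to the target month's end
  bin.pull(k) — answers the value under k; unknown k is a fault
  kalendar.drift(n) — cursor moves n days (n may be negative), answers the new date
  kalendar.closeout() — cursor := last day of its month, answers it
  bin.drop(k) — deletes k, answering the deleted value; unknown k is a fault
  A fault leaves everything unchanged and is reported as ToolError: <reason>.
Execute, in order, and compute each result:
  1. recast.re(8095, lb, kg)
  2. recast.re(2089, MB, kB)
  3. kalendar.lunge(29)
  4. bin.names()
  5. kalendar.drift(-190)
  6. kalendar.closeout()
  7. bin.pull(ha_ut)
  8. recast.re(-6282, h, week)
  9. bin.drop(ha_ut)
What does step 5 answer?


-- re(8095, lb, kg) => 73436604703/20000000
-- re(2089, MB, kB) => 2089000
-- lunge(29) => 2207-03-28
-- names() => [ha_ut]
-- drift(-190) => 2206-09-19
-- closeout() => 2206-09-30
-- pull(ha_ut) => dirn
-- re(-6282, h, week) => -1047/28
-- drop(ha_ut) => dirn

Answer: 2206-09-19


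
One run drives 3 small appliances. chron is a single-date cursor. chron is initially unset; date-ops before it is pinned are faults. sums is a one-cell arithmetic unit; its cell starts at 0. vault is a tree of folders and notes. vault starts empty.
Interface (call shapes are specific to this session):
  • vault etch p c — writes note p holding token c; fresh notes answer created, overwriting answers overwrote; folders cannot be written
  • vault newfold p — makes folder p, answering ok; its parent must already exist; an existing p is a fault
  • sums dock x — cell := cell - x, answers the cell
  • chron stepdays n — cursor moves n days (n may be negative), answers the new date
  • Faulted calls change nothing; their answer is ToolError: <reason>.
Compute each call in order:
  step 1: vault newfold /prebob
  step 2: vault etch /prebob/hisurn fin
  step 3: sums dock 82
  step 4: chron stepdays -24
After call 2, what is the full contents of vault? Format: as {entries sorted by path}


Answer: {prebob/, prebob/hisurn=fin}

Derivation:
CALL vault newfold[p=/prebob]
RET  ok
CALL vault etch[p=/prebob/hisurn; c=fin]
RET  created
CALL sums dock[x=82]
RET  -82
CALL chron stepdays[n=-24]
RET  ToolError: no date set


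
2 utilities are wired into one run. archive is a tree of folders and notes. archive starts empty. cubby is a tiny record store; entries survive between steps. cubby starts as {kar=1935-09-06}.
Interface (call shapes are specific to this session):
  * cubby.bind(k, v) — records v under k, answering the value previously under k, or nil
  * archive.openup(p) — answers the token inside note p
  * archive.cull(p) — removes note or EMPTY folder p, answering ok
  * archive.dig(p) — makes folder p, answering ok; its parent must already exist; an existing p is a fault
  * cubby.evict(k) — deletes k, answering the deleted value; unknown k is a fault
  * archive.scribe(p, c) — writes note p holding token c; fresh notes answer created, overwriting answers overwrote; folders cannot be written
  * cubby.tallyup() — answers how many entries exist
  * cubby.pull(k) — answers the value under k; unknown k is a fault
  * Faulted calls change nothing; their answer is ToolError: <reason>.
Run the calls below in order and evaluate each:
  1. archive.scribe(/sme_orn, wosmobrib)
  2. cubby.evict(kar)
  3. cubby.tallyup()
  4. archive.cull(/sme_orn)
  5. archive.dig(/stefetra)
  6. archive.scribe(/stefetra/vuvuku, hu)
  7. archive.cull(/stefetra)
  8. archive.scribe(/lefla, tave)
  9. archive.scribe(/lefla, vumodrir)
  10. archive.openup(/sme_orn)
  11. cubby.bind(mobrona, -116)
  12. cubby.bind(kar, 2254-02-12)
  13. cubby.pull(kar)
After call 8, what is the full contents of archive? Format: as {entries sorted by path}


Answer: {lefla=tave, stefetra/, stefetra/vuvuku=hu}

Derivation:
;; archive.scribe(p='/sme_orn', c='wosmobrib') : created
;; cubby.evict(k='kar') : 1935-09-06
;; cubby.tallyup() : 0
;; archive.cull(p='/sme_orn') : ok
;; archive.dig(p='/stefetra') : ok
;; archive.scribe(p='/stefetra/vuvuku', c='hu') : created
;; archive.cull(p='/stefetra') : ToolError: not empty
;; archive.scribe(p='/lefla', c='tave') : created
;; archive.scribe(p='/lefla', c='vumodrir') : overwrote
;; archive.openup(p='/sme_orn') : ToolError: not found
;; cubby.bind(k='mobrona', v='-116') : nil
;; cubby.bind(k='kar', v='2254-02-12') : nil
;; cubby.pull(k='kar') : 2254-02-12


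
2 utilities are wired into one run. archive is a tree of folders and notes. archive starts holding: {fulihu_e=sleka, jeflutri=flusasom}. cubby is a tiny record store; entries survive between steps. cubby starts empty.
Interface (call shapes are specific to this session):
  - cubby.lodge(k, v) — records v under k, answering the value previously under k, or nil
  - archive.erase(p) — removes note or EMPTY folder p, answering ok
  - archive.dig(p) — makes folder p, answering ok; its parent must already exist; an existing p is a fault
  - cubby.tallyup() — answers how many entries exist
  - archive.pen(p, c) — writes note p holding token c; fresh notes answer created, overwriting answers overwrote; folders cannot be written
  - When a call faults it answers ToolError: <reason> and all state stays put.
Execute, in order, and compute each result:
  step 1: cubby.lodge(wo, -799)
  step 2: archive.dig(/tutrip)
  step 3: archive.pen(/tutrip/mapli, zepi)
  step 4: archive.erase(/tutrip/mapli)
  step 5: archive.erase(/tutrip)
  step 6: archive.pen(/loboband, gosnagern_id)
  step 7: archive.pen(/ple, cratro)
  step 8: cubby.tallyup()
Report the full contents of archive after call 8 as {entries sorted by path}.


-- lodge(wo, -799) -> nil
-- dig(/tutrip) -> ok
-- pen(/tutrip/mapli, zepi) -> created
-- erase(/tutrip/mapli) -> ok
-- erase(/tutrip) -> ok
-- pen(/loboband, gosnagern_id) -> created
-- pen(/ple, cratro) -> created
-- tallyup() -> 1

Answer: {fulihu_e=sleka, jeflutri=flusasom, loboband=gosnagern_id, ple=cratro}


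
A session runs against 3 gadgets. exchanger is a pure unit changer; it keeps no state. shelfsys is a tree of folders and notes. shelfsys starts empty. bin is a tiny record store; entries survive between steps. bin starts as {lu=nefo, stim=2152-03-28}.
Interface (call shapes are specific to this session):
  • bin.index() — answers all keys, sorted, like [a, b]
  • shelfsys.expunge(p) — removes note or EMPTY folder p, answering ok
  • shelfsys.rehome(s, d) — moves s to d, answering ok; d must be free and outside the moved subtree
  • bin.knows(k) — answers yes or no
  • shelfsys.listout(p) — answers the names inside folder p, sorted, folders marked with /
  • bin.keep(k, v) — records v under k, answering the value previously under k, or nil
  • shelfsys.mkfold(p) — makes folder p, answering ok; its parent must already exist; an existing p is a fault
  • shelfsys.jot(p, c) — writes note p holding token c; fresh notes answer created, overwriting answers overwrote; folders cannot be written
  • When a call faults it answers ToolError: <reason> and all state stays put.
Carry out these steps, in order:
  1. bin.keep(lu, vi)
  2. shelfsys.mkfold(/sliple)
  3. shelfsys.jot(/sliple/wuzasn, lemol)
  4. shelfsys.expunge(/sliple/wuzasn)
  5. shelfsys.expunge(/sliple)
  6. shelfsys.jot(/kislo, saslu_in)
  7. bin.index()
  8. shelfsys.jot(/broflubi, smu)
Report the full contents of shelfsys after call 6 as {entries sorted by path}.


>>> bin.keep lu vi
:: nefo
>>> shelfsys.mkfold /sliple
:: ok
>>> shelfsys.jot /sliple/wuzasn lemol
:: created
>>> shelfsys.expunge /sliple/wuzasn
:: ok
>>> shelfsys.expunge /sliple
:: ok
>>> shelfsys.jot /kislo saslu_in
:: created
>>> bin.index
:: [lu, stim]
>>> shelfsys.jot /broflubi smu
:: created

Answer: {kislo=saslu_in}


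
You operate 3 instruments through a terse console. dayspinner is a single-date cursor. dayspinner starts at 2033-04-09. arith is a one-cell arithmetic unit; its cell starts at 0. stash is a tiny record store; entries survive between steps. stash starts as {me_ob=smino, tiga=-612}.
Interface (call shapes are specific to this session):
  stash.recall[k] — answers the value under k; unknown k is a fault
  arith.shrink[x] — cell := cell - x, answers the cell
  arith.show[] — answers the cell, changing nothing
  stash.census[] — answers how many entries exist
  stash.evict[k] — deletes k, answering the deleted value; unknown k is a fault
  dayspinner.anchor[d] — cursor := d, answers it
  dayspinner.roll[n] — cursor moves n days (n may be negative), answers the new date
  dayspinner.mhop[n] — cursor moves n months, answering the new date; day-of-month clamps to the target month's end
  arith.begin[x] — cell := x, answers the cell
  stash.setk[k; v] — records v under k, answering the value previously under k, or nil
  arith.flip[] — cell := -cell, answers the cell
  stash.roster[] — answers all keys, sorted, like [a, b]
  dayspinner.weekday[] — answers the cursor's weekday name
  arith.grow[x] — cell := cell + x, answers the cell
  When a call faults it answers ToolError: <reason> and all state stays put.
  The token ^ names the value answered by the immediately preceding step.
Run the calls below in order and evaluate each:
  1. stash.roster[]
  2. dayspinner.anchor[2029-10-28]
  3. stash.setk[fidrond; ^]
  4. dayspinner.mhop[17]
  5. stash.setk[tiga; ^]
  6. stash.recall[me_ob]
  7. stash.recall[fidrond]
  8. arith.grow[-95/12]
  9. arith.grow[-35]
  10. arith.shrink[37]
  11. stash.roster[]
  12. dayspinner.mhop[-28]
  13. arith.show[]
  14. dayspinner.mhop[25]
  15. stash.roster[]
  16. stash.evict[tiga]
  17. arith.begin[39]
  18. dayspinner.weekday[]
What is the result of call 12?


Answer: 2028-11-28

Derivation:
-- stash.roster() => [me_ob, tiga]
-- dayspinner.anchor(d='2029-10-28') => 2029-10-28
-- stash.setk(k='fidrond', v='^') => nil
-- dayspinner.mhop(n='17') => 2031-03-28
-- stash.setk(k='tiga', v='^') => -612
-- stash.recall(k='me_ob') => smino
-- stash.recall(k='fidrond') => 2029-10-28
-- arith.grow(x='-95/12') => -95/12
-- arith.grow(x='-35') => -515/12
-- arith.shrink(x='37') => -959/12
-- stash.roster() => [fidrond, me_ob, tiga]
-- dayspinner.mhop(n='-28') => 2028-11-28
-- arith.show() => -959/12
-- dayspinner.mhop(n='25') => 2030-12-28
-- stash.roster() => [fidrond, me_ob, tiga]
-- stash.evict(k='tiga') => 2031-03-28
-- arith.begin(x='39') => 39
-- dayspinner.weekday() => Saturday


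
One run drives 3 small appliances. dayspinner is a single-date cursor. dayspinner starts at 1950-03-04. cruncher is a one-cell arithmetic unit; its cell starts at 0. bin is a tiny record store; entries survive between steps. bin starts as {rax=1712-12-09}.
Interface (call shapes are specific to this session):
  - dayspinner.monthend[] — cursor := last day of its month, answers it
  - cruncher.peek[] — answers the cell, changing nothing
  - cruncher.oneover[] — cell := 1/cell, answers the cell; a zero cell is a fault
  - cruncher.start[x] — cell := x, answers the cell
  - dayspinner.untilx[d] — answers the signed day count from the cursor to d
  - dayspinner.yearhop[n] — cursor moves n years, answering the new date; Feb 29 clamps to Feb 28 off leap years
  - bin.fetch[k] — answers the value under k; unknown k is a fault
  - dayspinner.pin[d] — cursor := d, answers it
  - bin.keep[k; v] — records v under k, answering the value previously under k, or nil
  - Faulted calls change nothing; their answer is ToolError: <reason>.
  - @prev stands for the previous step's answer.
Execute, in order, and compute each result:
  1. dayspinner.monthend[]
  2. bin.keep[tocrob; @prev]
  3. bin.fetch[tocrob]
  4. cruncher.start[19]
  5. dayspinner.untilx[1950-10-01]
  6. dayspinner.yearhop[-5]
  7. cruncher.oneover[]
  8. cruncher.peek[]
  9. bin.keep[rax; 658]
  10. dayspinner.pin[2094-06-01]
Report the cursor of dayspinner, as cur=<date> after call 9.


Answer: cur=1945-03-31

Derivation:
I call dayspinner.monthend, → 1950-03-31.
Next I call bin.keep passing k: tocrob, v: @prev: nil.
Invoking bin.fetch passing k: tocrob, yielding 1950-03-31.
I use cruncher.start passing x: 19, and see 19.
I invoke dayspinner.untilx passing d: 1950-10-01, yielding 184.
I invoke dayspinner.yearhop passing n: -5, yielding 1945-03-31.
Next I call cruncher.oneover, giving 1/19.
I use cruncher.peek(), → 1/19.
Then bin.keep passing k: rax, v: 658, and get 1712-12-09.
Calling dayspinner.pin passing d: 2094-06-01, yielding 2094-06-01.


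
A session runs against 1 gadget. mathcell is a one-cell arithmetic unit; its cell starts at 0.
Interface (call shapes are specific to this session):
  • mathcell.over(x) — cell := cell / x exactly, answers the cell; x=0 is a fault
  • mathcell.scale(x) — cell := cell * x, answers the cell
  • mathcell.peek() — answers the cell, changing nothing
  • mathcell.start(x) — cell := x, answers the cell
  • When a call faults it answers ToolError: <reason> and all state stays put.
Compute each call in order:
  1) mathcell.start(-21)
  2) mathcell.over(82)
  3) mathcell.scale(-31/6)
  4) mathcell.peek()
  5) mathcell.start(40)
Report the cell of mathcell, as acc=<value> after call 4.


// 1. start(x: -21) == -21
// 2. over(x: 82) == -21/82
// 3. scale(x: -31/6) == 217/164
// 4. peek() == 217/164
// 5. start(x: 40) == 40

Answer: acc=217/164


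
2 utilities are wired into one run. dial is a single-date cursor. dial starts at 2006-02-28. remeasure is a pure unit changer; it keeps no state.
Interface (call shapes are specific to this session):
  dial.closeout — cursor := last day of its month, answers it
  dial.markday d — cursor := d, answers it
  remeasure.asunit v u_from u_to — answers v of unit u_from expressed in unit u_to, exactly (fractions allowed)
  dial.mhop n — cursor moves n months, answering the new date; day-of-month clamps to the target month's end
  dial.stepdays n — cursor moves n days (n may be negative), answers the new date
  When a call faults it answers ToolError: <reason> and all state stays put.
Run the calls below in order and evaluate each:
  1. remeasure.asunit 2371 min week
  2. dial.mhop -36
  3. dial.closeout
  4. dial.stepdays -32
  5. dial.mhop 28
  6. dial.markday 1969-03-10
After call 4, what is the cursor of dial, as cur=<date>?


I invoke asunit(v: 2371, u_from: min, u_to: week): 2371/10080.
I run mhop(n: -36), yielding 2003-02-28.
Next I call closeout, and observe 2003-02-28.
Next I call stepdays(n: -32), and observe 2003-01-27.
Calling mhop(n: 28), and observe 2005-05-27.
I call markday(d: 1969-03-10), giving 1969-03-10.

Answer: cur=2003-01-27


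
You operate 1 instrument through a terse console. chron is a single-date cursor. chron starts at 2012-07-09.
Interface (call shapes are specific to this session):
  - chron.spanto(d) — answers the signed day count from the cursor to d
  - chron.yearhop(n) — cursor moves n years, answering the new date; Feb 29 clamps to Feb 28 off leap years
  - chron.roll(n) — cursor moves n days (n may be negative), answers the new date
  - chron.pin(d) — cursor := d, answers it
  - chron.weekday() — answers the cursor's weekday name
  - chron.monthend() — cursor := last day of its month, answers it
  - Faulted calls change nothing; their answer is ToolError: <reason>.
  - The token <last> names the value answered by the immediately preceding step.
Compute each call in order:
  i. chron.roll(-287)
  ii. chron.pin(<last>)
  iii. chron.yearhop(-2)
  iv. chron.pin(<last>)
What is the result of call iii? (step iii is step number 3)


$ chron.roll n='-287'
  2011-09-26
$ chron.pin d='<last>'
  2011-09-26
$ chron.yearhop n='-2'
  2009-09-26
$ chron.pin d='<last>'
  2009-09-26

Answer: 2009-09-26


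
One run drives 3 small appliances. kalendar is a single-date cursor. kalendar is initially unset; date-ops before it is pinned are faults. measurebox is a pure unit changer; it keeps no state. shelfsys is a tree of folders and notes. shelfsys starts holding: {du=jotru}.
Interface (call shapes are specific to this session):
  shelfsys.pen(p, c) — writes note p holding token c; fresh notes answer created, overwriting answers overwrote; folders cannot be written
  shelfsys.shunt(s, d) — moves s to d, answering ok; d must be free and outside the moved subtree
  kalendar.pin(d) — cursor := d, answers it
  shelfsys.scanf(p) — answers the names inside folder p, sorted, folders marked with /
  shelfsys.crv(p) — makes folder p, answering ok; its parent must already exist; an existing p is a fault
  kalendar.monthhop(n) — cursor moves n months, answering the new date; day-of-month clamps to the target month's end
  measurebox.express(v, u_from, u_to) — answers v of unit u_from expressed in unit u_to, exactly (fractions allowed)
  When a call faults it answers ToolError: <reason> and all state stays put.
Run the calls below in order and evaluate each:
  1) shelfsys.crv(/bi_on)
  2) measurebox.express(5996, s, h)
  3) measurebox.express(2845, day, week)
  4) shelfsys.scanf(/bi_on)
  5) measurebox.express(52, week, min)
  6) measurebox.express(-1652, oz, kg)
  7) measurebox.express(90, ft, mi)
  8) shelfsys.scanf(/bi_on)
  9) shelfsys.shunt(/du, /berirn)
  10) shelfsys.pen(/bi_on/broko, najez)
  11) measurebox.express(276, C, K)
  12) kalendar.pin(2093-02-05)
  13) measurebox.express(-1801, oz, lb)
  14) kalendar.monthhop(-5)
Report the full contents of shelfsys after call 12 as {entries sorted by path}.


I try shelfsys.crv passing p: /bi_on, and see ok.
I try measurebox.express passing v: 5996, u_from: s, u_to: h, → 1499/900.
Using measurebox.express passing v: 2845, u_from: day, u_to: week: 2845/7.
I invoke shelfsys.scanf passing p: /bi_on, yielding [].
I call measurebox.express passing v: 52, u_from: week, u_to: min, and get 524160.
I try measurebox.express passing v: -1652, u_from: oz, u_to: kg, and get -18733364881/400000000.
Using measurebox.express passing v: 90, u_from: ft, u_to: mi, and observe 3/176.
I try shelfsys.scanf passing p: /bi_on, → [].
Next I call shelfsys.shunt passing s: /du, d: /berirn, giving ok.
Then shelfsys.pen passing p: /bi_on/broko, c: najez, → created.
I invoke measurebox.express passing v: 276, u_from: C, u_to: K, → 10983/20.
Then kalendar.pin passing d: 2093-02-05, yielding 2093-02-05.
Invoking measurebox.express passing v: -1801, u_from: oz, u_to: lb, and observe -1801/16.
I invoke kalendar.monthhop passing n: -5: 2092-09-05.

Answer: {berirn=jotru, bi_on/, bi_on/broko=najez}


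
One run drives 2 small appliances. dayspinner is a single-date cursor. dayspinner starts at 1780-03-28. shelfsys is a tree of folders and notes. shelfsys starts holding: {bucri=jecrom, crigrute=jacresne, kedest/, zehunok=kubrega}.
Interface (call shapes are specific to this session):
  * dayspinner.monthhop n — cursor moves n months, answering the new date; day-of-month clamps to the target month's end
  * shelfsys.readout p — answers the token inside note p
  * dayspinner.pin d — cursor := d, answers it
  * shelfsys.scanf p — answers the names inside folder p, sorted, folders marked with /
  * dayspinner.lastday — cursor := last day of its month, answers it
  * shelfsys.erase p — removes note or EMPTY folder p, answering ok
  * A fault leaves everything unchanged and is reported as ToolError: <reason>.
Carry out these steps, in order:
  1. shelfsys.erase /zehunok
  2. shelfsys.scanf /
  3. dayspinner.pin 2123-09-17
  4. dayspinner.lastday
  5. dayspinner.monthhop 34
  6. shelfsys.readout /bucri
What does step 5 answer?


Answer: 2126-07-30

Derivation:
Step: shelfsys.erase[p→/zehunok]
Result: ok
Step: shelfsys.scanf[p→/]
Result: [bucri, crigrute, kedest/]
Step: dayspinner.pin[d→2123-09-17]
Result: 2123-09-17
Step: dayspinner.lastday[]
Result: 2123-09-30
Step: dayspinner.monthhop[n→34]
Result: 2126-07-30
Step: shelfsys.readout[p→/bucri]
Result: jecrom


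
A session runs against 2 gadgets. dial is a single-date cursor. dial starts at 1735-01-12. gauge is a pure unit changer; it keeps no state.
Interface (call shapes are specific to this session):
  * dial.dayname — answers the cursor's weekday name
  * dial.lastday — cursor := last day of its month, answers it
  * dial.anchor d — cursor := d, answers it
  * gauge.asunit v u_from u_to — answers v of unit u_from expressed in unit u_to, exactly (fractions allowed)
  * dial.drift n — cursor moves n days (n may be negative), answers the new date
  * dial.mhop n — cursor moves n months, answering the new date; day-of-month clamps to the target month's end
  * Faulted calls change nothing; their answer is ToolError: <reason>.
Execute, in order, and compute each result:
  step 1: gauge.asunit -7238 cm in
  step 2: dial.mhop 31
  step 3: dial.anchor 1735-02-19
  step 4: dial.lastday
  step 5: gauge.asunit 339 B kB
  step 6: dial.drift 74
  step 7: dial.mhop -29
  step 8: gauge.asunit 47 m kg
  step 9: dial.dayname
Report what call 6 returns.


Answer: 1735-05-13

Derivation:
-> gauge.asunit(v='-7238', u_from='cm', u_to='in')
<- -361900/127
-> dial.mhop(n='31')
<- 1737-08-12
-> dial.anchor(d='1735-02-19')
<- 1735-02-19
-> dial.lastday()
<- 1735-02-28
-> gauge.asunit(v='339', u_from='B', u_to='kB')
<- 339/1000
-> dial.drift(n='74')
<- 1735-05-13
-> dial.mhop(n='-29')
<- 1732-12-13
-> gauge.asunit(v='47', u_from='m', u_to='kg')
<- ToolError: incompatible units
-> dial.dayname()
<- Saturday


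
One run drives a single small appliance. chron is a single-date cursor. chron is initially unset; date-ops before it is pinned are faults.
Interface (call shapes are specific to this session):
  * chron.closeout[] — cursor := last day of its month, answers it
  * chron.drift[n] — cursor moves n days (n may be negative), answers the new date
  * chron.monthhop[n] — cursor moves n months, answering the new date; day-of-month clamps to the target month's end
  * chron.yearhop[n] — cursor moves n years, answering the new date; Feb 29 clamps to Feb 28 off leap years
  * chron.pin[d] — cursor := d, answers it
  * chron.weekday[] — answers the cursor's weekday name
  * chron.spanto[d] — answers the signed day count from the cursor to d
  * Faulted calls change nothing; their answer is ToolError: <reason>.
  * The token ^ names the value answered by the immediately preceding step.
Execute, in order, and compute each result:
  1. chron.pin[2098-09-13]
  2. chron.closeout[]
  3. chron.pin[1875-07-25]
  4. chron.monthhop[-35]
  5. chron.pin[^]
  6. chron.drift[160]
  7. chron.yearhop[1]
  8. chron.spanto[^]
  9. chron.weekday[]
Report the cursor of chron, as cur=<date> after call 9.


Answer: cur=1874-02-01

Derivation:
-> chron.pin(2098-09-13)
<- 2098-09-13
-> chron.closeout()
<- 2098-09-30
-> chron.pin(1875-07-25)
<- 1875-07-25
-> chron.monthhop(-35)
<- 1872-08-25
-> chron.pin(^)
<- 1872-08-25
-> chron.drift(160)
<- 1873-02-01
-> chron.yearhop(1)
<- 1874-02-01
-> chron.spanto(^)
<- 0
-> chron.weekday()
<- Sunday


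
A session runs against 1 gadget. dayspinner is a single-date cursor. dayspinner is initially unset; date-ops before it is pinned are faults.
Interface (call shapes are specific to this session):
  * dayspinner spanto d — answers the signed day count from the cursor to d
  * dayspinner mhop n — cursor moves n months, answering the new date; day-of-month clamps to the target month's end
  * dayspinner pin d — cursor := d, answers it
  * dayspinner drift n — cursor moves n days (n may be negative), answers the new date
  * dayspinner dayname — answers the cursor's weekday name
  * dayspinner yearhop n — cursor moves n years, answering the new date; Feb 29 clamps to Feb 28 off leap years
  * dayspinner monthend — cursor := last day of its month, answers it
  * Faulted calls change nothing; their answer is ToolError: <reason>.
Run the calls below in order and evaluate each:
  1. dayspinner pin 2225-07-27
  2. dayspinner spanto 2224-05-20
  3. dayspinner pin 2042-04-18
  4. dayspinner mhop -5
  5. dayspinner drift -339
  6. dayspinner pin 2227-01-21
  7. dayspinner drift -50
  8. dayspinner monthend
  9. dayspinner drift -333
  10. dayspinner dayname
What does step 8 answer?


>> dayspinner pin(d: 2225-07-27)
<< 2225-07-27
>> dayspinner spanto(d: 2224-05-20)
<< -433
>> dayspinner pin(d: 2042-04-18)
<< 2042-04-18
>> dayspinner mhop(n: -5)
<< 2041-11-18
>> dayspinner drift(n: -339)
<< 2040-12-14
>> dayspinner pin(d: 2227-01-21)
<< 2227-01-21
>> dayspinner drift(n: -50)
<< 2226-12-02
>> dayspinner monthend()
<< 2226-12-31
>> dayspinner drift(n: -333)
<< 2226-02-01
>> dayspinner dayname()
<< Wednesday

Answer: 2226-12-31
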